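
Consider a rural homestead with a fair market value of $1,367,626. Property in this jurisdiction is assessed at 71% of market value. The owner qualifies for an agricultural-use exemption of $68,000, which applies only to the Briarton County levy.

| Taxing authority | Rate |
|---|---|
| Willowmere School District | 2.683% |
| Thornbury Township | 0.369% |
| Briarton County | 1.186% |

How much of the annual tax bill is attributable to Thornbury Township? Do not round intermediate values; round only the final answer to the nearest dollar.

Assessed value = $1,367,626 × 0.71 = $971,014.46
Thornbury Township taxable value = $971,014.46 (exemption does not apply)
Thornbury Township levy = $971,014.46 × 0.00369 = $3,583.0433574

$3,583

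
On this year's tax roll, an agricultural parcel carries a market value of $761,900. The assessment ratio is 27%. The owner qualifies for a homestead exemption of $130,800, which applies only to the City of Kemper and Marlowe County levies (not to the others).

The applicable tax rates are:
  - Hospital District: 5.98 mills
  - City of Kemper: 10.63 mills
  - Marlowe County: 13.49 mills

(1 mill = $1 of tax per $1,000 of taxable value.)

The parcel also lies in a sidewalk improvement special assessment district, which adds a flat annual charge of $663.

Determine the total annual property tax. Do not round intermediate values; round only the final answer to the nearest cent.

$3,700.07

Assessed value = $761,900 × 0.27 = $205,713
Hospital District: $205,713 × 0.00598 = $1,230.16374
City of Kemper: ($205,713 − $130,800) × 0.01063 = $74,913 × 0.01063 = $796.32519
Marlowe County: ($205,713 − $130,800) × 0.01349 = $74,913 × 0.01349 = $1,010.57637
Levies subtotal = $3,037.0653
Total = $3,037.0653 + $663 = $3,700.0653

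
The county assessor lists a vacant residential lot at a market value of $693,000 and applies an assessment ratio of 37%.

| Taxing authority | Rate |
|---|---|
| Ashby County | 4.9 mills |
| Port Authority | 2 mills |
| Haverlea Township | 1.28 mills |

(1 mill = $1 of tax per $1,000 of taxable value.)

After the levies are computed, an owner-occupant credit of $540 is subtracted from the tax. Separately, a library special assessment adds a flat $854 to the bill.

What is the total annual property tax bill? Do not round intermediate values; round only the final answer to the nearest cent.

$2,411.43

Assessed value = $693,000 × 0.37 = $256,410
Ashby County: $256,410 × 0.0049 = $1,256.409
Port Authority: $256,410 × 0.002 = $512.82
Haverlea Township: $256,410 × 0.00128 = $328.2048
Levies subtotal = $2,097.4338
After credit = $2,097.4338 − $540 = $1,557.4338
Total = $1,557.4338 + $854 = $2,411.4338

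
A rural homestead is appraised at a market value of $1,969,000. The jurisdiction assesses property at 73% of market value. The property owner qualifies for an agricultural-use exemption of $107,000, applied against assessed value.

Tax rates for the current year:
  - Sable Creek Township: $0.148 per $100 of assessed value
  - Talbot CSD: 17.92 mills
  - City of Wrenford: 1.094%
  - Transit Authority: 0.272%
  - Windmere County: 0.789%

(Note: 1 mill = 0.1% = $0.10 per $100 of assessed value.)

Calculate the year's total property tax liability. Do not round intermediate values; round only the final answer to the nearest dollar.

$54,479

Assessed value = $1,969,000 × 0.73 = $1,437,370
Taxable value = $1,437,370 − $107,000 = $1,330,370
Sable Creek Township: $1,330,370 × 0.00148 = $1,968.9476
Talbot CSD: $1,330,370 × 0.01792 = $23,840.2304
City of Wrenford: $1,330,370 × 0.01094 = $14,554.2478
Transit Authority: $1,330,370 × 0.00272 = $3,618.6064
Windmere County: $1,330,370 × 0.00789 = $10,496.6193
Total = $54,478.6515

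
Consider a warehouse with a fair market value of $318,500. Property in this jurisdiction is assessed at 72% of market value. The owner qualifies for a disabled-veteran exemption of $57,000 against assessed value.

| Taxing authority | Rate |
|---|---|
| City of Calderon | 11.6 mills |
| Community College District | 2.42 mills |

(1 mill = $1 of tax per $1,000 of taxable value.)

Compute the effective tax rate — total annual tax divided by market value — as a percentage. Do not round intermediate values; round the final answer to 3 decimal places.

0.759%

Assessed value = $318,500 × 0.72 = $229,320
Taxable value = $229,320 − $57,000 = $172,320
City of Calderon: $172,320 × 0.0116 = $1,998.912
Community College District: $172,320 × 0.00242 = $417.0144
Total tax = $2,415.9264
Effective rate = $2,415.9264 ÷ $318,500 = 0.759% of market value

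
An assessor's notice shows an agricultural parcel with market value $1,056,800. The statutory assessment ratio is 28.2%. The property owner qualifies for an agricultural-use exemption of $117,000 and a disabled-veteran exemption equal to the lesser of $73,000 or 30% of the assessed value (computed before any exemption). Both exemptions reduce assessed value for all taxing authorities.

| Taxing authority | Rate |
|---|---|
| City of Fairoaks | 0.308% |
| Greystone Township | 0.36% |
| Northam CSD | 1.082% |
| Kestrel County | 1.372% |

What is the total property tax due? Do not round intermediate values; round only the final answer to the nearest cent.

$3,372.31

Assessed value = $1,056,800 × 0.282 = $298,017.6
Disabled-veteran exemption = min($73,000, 30% × $298,017.6) = min($73,000, $89,405.28) = $73,000 (dollar cap binds)
Taxable value = $298,017.6 − $117,000 − $73,000 = $108,017.6
City of Fairoaks: $108,017.6 × 0.00308 = $332.694208
Greystone Township: $108,017.6 × 0.0036 = $388.86336
Northam CSD: $108,017.6 × 0.01082 = $1,168.750432
Kestrel County: $108,017.6 × 0.01372 = $1,482.001472
Total = $3,372.309472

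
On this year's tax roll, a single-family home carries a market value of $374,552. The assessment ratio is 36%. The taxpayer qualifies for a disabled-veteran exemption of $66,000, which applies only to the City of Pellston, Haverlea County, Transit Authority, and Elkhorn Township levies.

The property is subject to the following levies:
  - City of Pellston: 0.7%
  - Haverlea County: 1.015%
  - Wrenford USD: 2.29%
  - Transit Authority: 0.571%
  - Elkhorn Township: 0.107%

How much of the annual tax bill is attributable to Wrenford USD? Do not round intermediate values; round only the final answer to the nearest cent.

Assessed value = $374,552 × 0.36 = $134,838.72
Wrenford USD taxable value = $134,838.72 (exemption does not apply)
Wrenford USD levy = $134,838.72 × 0.0229 = $3,087.806688

$3,087.81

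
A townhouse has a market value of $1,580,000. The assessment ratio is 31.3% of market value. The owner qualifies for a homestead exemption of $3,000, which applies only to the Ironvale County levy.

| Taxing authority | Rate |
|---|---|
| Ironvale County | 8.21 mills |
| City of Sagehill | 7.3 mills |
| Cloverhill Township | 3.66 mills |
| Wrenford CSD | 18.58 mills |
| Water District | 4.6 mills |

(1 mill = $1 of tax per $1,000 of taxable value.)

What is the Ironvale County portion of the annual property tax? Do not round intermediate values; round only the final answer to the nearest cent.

Assessed value = $1,580,000 × 0.313 = $494,540
Ironvale County taxable value = $494,540 − $3,000 = $491,540
Ironvale County levy = $491,540 × 0.00821 = $4,035.5434

$4,035.54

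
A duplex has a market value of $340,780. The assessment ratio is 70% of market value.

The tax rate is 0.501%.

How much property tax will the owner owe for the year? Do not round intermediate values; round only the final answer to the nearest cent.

$1,195.12

Assessed value = $340,780 × 0.7 = $238,546
Tax = $238,546 × 0.00501 = $1,195.11546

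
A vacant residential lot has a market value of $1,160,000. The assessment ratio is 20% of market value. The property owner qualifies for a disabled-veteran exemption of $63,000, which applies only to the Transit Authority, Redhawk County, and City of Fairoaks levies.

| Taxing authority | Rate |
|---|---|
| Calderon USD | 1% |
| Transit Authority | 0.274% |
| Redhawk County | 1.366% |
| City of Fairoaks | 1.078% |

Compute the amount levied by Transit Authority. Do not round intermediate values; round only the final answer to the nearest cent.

$463.06

Assessed value = $1,160,000 × 0.2 = $232,000
Transit Authority taxable value = $232,000 − $63,000 = $169,000
Transit Authority levy = $169,000 × 0.00274 = $463.06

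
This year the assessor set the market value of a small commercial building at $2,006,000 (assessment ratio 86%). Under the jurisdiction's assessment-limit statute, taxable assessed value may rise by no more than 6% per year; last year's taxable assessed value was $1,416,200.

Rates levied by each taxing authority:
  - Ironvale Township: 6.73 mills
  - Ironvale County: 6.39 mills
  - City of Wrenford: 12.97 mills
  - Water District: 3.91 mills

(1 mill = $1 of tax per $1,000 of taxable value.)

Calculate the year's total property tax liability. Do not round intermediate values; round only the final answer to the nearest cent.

Uncapped assessed value = $2,006,000 × 0.86 = $1,725,160
Cap limit = $1,416,200 × 1.06 = $1,501,172
Taxable assessed value = min($1,725,160, $1,501,172) = $1,501,172 (cap binds)
Ironvale Township: $1,501,172 × 0.00673 = $10,102.88756
Ironvale County: $1,501,172 × 0.00639 = $9,592.48908
City of Wrenford: $1,501,172 × 0.01297 = $19,470.20084
Water District: $1,501,172 × 0.00391 = $5,869.58252
Total = $45,035.16

$45,035.16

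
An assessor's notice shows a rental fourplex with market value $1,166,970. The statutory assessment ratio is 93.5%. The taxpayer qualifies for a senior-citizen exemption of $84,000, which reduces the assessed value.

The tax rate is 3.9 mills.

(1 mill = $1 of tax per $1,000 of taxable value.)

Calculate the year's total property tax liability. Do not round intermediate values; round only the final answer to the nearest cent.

$3,927.76

Assessed value = $1,166,970 × 0.935 = $1,091,116.95
Taxable value = $1,091,116.95 − $84,000 = $1,007,116.95
Tax = $1,007,116.95 × 0.0039 = $3,927.756105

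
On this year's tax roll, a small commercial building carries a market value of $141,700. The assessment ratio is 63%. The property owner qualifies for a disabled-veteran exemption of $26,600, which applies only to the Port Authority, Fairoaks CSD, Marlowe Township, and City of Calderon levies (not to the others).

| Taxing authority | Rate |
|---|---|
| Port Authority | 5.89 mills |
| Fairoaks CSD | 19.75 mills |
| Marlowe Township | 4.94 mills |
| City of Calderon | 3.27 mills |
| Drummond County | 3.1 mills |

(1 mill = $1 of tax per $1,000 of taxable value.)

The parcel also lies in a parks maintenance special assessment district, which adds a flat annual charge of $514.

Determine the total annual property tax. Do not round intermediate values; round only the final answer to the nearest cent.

Assessed value = $141,700 × 0.63 = $89,271
Port Authority: ($89,271 − $26,600) × 0.00589 = $62,671 × 0.00589 = $369.13219
Fairoaks CSD: ($89,271 − $26,600) × 0.01975 = $62,671 × 0.01975 = $1,237.75225
Marlowe Township: ($89,271 − $26,600) × 0.00494 = $62,671 × 0.00494 = $309.59474
City of Calderon: ($89,271 − $26,600) × 0.00327 = $62,671 × 0.00327 = $204.93417
Drummond County: $89,271 × 0.0031 = $276.7401
Levies subtotal = $2,398.15345
Total = $2,398.15345 + $514 = $2,912.15345

$2,912.15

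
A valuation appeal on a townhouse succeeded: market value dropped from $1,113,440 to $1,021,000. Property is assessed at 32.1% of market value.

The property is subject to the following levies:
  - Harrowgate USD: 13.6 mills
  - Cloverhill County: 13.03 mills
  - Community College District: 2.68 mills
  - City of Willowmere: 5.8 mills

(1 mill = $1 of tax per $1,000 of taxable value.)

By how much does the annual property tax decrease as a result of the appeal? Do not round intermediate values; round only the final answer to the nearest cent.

$1,041.83

Old assessed value = $1,113,440 × 0.321 = $357,414.24
New assessed value = $1,021,000 × 0.321 = $327,741
Combined rate = 0.0136 + 0.01303 + 0.00268 + 0.0058 = 0.03511
Old tax = $357,414.24 × 0.03511 = $12,548.8139664
New tax = $327,741 × 0.03511 = $11,506.98651
Reduction = $12,548.8139664 − $11,506.98651 = $1,041.8274564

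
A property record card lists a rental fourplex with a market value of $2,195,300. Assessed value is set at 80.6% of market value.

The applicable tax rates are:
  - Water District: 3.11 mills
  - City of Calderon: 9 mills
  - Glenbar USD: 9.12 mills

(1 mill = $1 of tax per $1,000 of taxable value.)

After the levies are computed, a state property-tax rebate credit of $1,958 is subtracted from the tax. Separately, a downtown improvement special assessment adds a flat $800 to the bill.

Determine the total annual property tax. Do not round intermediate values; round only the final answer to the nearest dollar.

$36,407

Assessed value = $2,195,300 × 0.806 = $1,769,411.8
Water District: $1,769,411.8 × 0.00311 = $5,502.870698
City of Calderon: $1,769,411.8 × 0.009 = $15,924.7062
Glenbar USD: $1,769,411.8 × 0.00912 = $16,137.035616
Levies subtotal = $37,564.612514
After credit = $37,564.612514 − $1,958 = $35,606.612514
Total = $35,606.612514 + $800 = $36,406.612514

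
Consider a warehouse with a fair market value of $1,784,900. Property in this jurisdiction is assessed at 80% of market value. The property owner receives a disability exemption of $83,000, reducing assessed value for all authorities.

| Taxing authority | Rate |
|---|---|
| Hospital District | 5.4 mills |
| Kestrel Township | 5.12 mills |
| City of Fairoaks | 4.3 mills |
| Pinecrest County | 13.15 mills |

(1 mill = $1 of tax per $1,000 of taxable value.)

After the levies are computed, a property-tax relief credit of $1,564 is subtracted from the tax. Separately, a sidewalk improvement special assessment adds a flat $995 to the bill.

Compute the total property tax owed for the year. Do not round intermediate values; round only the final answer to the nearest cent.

$37,048.41

Assessed value = $1,784,900 × 0.8 = $1,427,920
Taxable value = $1,427,920 − $83,000 = $1,344,920
Hospital District: $1,344,920 × 0.0054 = $7,262.568
Kestrel Township: $1,344,920 × 0.00512 = $6,885.9904
City of Fairoaks: $1,344,920 × 0.0043 = $5,783.156
Pinecrest County: $1,344,920 × 0.01315 = $17,685.698
Levies subtotal = $37,617.4124
After credit = $37,617.4124 − $1,564 = $36,053.4124
Total = $36,053.4124 + $995 = $37,048.4124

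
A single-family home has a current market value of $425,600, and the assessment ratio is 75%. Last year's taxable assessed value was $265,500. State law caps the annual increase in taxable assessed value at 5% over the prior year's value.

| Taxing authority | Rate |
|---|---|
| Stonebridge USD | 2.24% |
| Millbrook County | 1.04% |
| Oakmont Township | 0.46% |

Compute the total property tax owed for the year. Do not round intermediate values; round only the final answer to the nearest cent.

Uncapped assessed value = $425,600 × 0.75 = $319,200
Cap limit = $265,500 × 1.05 = $278,775
Taxable assessed value = min($319,200, $278,775) = $278,775 (cap binds)
Stonebridge USD: $278,775 × 0.0224 = $6,244.56
Millbrook County: $278,775 × 0.0104 = $2,899.26
Oakmont Township: $278,775 × 0.0046 = $1,282.365
Total = $10,426.185

$10,426.19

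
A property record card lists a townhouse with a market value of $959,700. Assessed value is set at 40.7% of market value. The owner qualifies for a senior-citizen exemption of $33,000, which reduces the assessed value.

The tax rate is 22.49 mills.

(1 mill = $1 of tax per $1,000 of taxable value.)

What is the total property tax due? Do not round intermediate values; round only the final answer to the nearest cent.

$8,042.38

Assessed value = $959,700 × 0.407 = $390,597.9
Taxable value = $390,597.9 − $33,000 = $357,597.9
Tax = $357,597.9 × 0.02249 = $8,042.376771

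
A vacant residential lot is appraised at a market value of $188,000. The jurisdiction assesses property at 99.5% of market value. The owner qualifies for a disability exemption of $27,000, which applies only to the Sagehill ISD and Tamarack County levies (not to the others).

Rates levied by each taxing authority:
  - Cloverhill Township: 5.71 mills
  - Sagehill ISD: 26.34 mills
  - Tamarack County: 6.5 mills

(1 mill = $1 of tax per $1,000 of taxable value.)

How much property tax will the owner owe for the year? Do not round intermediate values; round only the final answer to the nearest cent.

Assessed value = $188,000 × 0.995 = $187,060
Cloverhill Township: $187,060 × 0.00571 = $1,068.1126
Sagehill ISD: ($187,060 − $27,000) × 0.02634 = $160,060 × 0.02634 = $4,215.9804
Tamarack County: ($187,060 − $27,000) × 0.0065 = $160,060 × 0.0065 = $1,040.39
Total = $6,324.483

$6,324.48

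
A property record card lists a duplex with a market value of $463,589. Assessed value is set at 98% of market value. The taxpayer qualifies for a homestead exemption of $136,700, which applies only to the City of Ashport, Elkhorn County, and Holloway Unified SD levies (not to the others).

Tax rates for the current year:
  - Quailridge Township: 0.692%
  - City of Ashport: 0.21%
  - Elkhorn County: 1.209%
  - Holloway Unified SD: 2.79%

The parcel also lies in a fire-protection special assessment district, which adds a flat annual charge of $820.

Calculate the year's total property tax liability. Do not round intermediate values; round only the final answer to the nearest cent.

$17,332.38

Assessed value = $463,589 × 0.98 = $454,317.22
Quailridge Township: $454,317.22 × 0.00692 = $3,143.8751624
City of Ashport: ($454,317.22 − $136,700) × 0.0021 = $317,617.22 × 0.0021 = $666.996162
Elkhorn County: ($454,317.22 − $136,700) × 0.01209 = $317,617.22 × 0.01209 = $3,839.9921898
Holloway Unified SD: ($454,317.22 − $136,700) × 0.0279 = $317,617.22 × 0.0279 = $8,861.520438
Levies subtotal = $16,512.3839522
Total = $16,512.3839522 + $820 = $17,332.3839522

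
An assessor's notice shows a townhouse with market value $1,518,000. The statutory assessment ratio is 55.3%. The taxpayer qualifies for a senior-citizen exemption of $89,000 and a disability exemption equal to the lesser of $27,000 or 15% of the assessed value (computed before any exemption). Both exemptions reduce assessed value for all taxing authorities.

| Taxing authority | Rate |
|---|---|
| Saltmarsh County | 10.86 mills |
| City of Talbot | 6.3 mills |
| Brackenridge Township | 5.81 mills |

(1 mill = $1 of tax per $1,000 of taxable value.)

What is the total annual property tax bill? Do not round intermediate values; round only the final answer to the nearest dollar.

Assessed value = $1,518,000 × 0.553 = $839,454
Disability exemption = min($27,000, 15% × $839,454) = min($27,000, $125,918.1) = $27,000 (dollar cap binds)
Taxable value = $839,454 − $89,000 − $27,000 = $723,454
Saltmarsh County: $723,454 × 0.01086 = $7,856.71044
City of Talbot: $723,454 × 0.0063 = $4,557.7602
Brackenridge Township: $723,454 × 0.00581 = $4,203.26774
Total = $16,617.73838

$16,618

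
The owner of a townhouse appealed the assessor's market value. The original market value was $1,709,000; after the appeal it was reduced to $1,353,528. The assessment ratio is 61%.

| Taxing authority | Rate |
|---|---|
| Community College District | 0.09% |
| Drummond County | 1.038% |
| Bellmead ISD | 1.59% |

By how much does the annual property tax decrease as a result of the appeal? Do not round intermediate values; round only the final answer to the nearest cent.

Old assessed value = $1,709,000 × 0.61 = $1,042,490
New assessed value = $1,353,528 × 0.61 = $825,652.08
Combined rate = 0.0009 + 0.01038 + 0.0159 = 0.02718
Old tax = $1,042,490 × 0.02718 = $28,334.8782
New tax = $825,652.08 × 0.02718 = $22,441.2235344
Reduction = $28,334.8782 − $22,441.2235344 = $5,893.6546656

$5,893.65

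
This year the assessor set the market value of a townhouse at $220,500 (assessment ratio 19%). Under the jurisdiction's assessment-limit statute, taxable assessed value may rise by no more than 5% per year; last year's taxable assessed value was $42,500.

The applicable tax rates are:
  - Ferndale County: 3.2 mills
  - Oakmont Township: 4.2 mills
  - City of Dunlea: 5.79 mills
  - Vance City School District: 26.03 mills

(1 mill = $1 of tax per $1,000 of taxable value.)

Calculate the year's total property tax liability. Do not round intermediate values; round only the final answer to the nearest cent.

Uncapped assessed value = $220,500 × 0.19 = $41,895
Cap limit = $42,500 × 1.05 = $44,625
Taxable assessed value = min($41,895, $44,625) = $41,895 (cap does not bind)
Ferndale County: $41,895 × 0.0032 = $134.064
Oakmont Township: $41,895 × 0.0042 = $175.959
City of Dunlea: $41,895 × 0.00579 = $242.57205
Vance City School District: $41,895 × 0.02603 = $1,090.52685
Total = $1,643.1219

$1,643.12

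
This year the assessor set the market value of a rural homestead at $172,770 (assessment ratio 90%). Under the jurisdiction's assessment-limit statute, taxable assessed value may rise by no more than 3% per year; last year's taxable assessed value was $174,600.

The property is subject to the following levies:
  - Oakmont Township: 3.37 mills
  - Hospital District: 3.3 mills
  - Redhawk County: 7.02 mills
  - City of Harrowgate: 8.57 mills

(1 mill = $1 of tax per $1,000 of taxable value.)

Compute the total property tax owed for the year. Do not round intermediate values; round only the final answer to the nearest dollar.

Uncapped assessed value = $172,770 × 0.9 = $155,493
Cap limit = $174,600 × 1.03 = $179,838
Taxable assessed value = min($155,493, $179,838) = $155,493 (cap does not bind)
Oakmont Township: $155,493 × 0.00337 = $524.01141
Hospital District: $155,493 × 0.0033 = $513.1269
Redhawk County: $155,493 × 0.00702 = $1,091.56086
City of Harrowgate: $155,493 × 0.00857 = $1,332.57501
Total = $3,461.27418

$3,461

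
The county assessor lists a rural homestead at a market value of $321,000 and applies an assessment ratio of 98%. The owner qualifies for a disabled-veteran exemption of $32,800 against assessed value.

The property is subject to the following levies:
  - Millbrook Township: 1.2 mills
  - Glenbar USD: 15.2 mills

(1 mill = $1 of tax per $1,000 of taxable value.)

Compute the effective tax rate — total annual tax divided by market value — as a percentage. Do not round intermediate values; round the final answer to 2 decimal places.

Assessed value = $321,000 × 0.98 = $314,580
Taxable value = $314,580 − $32,800 = $281,780
Millbrook Township: $281,780 × 0.0012 = $338.136
Glenbar USD: $281,780 × 0.0152 = $4,283.056
Total tax = $4,621.192
Effective rate = $4,621.192 ÷ $321,000 = 1.44% of market value

1.44%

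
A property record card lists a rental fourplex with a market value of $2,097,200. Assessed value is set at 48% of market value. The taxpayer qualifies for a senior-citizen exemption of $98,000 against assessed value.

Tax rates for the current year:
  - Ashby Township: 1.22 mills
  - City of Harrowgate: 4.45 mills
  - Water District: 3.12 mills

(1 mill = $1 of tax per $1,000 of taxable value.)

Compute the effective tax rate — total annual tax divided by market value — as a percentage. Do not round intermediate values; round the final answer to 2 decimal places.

0.38%

Assessed value = $2,097,200 × 0.48 = $1,006,656
Taxable value = $1,006,656 − $98,000 = $908,656
Ashby Township: $908,656 × 0.00122 = $1,108.56032
City of Harrowgate: $908,656 × 0.00445 = $4,043.5192
Water District: $908,656 × 0.00312 = $2,835.00672
Total tax = $7,987.08624
Effective rate = $7,987.08624 ÷ $2,097,200 = 0.38% of market value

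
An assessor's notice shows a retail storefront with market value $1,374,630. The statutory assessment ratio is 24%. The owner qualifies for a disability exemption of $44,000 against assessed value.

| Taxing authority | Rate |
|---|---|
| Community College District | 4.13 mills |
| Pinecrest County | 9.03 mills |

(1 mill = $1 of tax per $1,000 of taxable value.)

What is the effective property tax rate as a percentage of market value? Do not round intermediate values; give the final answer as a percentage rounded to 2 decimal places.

0.27%

Assessed value = $1,374,630 × 0.24 = $329,911.2
Taxable value = $329,911.2 − $44,000 = $285,911.2
Community College District: $285,911.2 × 0.00413 = $1,180.813256
Pinecrest County: $285,911.2 × 0.00903 = $2,581.778136
Total tax = $3,762.591392
Effective rate = $3,762.591392 ÷ $1,374,630 = 0.27% of market value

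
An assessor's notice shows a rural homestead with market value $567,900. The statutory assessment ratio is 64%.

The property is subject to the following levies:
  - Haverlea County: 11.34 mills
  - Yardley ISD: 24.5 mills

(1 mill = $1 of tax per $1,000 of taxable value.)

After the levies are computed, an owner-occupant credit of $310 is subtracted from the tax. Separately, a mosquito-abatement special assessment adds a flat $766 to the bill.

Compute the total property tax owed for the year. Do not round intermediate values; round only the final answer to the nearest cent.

$13,482.26

Assessed value = $567,900 × 0.64 = $363,456
Haverlea County: $363,456 × 0.01134 = $4,121.59104
Yardley ISD: $363,456 × 0.0245 = $8,904.672
Levies subtotal = $13,026.26304
After credit = $13,026.26304 − $310 = $12,716.26304
Total = $12,716.26304 + $766 = $13,482.26304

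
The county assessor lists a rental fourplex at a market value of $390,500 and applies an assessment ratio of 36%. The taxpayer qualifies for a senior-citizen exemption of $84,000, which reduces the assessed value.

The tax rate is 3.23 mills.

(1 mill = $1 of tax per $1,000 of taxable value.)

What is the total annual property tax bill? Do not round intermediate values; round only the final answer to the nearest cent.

$182.75

Assessed value = $390,500 × 0.36 = $140,580
Taxable value = $140,580 − $84,000 = $56,580
Tax = $56,580 × 0.00323 = $182.7534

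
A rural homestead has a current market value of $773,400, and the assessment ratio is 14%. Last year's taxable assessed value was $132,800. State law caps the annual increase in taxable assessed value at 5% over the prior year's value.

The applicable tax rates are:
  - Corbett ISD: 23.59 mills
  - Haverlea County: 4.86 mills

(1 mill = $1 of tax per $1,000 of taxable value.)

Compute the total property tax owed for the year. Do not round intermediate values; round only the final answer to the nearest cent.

Uncapped assessed value = $773,400 × 0.14 = $108,276
Cap limit = $132,800 × 1.05 = $139,440
Taxable assessed value = min($108,276, $139,440) = $108,276 (cap does not bind)
Corbett ISD: $108,276 × 0.02359 = $2,554.23084
Haverlea County: $108,276 × 0.00486 = $526.22136
Total = $3,080.4522

$3,080.45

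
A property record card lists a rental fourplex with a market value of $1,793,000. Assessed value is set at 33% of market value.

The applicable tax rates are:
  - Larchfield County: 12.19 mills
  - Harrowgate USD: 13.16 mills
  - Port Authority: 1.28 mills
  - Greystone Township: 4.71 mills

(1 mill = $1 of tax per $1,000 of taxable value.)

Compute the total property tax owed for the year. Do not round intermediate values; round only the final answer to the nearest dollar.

Assessed value = $1,793,000 × 0.33 = $591,690
Larchfield County: $591,690 × 0.01219 = $7,212.7011
Harrowgate USD: $591,690 × 0.01316 = $7,786.6404
Port Authority: $591,690 × 0.00128 = $757.3632
Greystone Township: $591,690 × 0.00471 = $2,786.8599
Total = $7,212.7011 + $7,786.6404 + $757.3632 + $2,786.8599 = $18,543.5646

$18,544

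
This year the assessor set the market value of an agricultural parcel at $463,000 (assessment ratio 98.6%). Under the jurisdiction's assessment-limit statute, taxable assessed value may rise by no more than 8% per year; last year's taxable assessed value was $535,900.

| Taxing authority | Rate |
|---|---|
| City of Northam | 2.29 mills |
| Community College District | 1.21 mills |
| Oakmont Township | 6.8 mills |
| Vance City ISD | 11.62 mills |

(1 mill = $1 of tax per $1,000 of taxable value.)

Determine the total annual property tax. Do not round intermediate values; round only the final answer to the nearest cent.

$10,006.87

Uncapped assessed value = $463,000 × 0.986 = $456,518
Cap limit = $535,900 × 1.08 = $578,772
Taxable assessed value = min($456,518, $578,772) = $456,518 (cap does not bind)
City of Northam: $456,518 × 0.00229 = $1,045.42622
Community College District: $456,518 × 0.00121 = $552.38678
Oakmont Township: $456,518 × 0.0068 = $3,104.3224
Vance City ISD: $456,518 × 0.01162 = $5,304.73916
Total = $10,006.87456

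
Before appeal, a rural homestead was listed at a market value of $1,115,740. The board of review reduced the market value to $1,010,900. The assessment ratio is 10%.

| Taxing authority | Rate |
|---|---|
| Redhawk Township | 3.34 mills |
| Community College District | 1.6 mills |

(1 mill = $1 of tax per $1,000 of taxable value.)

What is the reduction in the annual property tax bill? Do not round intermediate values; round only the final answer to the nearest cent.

$51.79

Old assessed value = $1,115,740 × 0.1 = $111,574
New assessed value = $1,010,900 × 0.1 = $101,090
Combined rate = 0.00334 + 0.0016 = 0.00494
Old tax = $111,574 × 0.00494 = $551.17556
New tax = $101,090 × 0.00494 = $499.3846
Reduction = $551.17556 − $499.3846 = $51.79096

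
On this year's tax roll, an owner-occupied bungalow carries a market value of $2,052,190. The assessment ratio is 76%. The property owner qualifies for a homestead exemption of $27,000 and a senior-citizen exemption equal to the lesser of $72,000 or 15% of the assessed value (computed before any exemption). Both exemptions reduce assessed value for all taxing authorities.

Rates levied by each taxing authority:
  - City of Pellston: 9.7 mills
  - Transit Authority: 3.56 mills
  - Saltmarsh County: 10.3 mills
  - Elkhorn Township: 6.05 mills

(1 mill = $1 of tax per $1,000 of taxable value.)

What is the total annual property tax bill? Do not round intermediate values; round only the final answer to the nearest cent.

$43,250.27

Assessed value = $2,052,190 × 0.76 = $1,559,664.4
Senior-citizen exemption = min($72,000, 15% × $1,559,664.4) = min($72,000, $233,949.66) = $72,000 (dollar cap binds)
Taxable value = $1,559,664.4 − $27,000 − $72,000 = $1,460,664.4
City of Pellston: $1,460,664.4 × 0.0097 = $14,168.44468
Transit Authority: $1,460,664.4 × 0.00356 = $5,199.965264
Saltmarsh County: $1,460,664.4 × 0.0103 = $15,044.84332
Elkhorn Township: $1,460,664.4 × 0.00605 = $8,837.01962
Total = $43,250.272884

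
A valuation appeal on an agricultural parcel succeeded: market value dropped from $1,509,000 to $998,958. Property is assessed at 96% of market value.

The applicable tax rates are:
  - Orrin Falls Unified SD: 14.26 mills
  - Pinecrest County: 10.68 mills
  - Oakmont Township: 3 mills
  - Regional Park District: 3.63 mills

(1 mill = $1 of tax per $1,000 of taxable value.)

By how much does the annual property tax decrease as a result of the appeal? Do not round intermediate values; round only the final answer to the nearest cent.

$15,457.94

Old assessed value = $1,509,000 × 0.96 = $1,448,640
New assessed value = $998,958 × 0.96 = $958,999.68
Combined rate = 0.01426 + 0.01068 + 0.003 + 0.00363 = 0.03157
Old tax = $1,448,640 × 0.03157 = $45,733.5648
New tax = $958,999.68 × 0.03157 = $30,275.6198976
Reduction = $45,733.5648 − $30,275.6198976 = $15,457.9449024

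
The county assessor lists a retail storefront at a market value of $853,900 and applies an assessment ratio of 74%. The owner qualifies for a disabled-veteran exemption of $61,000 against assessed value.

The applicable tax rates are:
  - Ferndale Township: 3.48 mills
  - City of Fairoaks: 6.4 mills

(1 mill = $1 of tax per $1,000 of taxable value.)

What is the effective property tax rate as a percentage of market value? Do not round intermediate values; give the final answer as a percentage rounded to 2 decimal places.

Assessed value = $853,900 × 0.74 = $631,886
Taxable value = $631,886 − $61,000 = $570,886
Ferndale Township: $570,886 × 0.00348 = $1,986.68328
City of Fairoaks: $570,886 × 0.0064 = $3,653.6704
Total tax = $5,640.35368
Effective rate = $5,640.35368 ÷ $853,900 = 0.66% of market value

0.66%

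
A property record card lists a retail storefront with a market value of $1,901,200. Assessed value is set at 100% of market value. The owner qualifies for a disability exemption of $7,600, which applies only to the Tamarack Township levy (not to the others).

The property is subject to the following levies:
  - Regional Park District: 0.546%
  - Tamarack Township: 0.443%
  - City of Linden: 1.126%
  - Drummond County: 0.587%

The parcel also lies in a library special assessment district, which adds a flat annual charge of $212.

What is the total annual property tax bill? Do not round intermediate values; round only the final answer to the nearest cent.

Assessed value = $1,901,200 × 1 = $1,901,200
Regional Park District: $1,901,200 × 0.00546 = $10,380.552
Tamarack Township: ($1,901,200 − $7,600) × 0.00443 = $1,893,600 × 0.00443 = $8,388.648
City of Linden: $1,901,200 × 0.01126 = $21,407.512
Drummond County: $1,901,200 × 0.00587 = $11,160.044
Levies subtotal = $51,336.756
Total = $51,336.756 + $212 = $51,548.756

$51,548.76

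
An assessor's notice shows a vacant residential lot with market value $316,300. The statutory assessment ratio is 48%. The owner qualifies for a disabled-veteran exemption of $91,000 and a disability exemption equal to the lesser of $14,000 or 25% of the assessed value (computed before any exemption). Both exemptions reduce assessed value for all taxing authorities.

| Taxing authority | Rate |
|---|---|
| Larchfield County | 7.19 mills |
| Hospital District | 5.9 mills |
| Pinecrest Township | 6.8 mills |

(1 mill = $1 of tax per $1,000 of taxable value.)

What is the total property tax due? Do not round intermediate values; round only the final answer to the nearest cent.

$931.33

Assessed value = $316,300 × 0.48 = $151,824
Disability exemption = min($14,000, 25% × $151,824) = min($14,000, $37,956) = $14,000 (dollar cap binds)
Taxable value = $151,824 − $91,000 − $14,000 = $46,824
Larchfield County: $46,824 × 0.00719 = $336.66456
Hospital District: $46,824 × 0.0059 = $276.2616
Pinecrest Township: $46,824 × 0.0068 = $318.4032
Total = $931.32936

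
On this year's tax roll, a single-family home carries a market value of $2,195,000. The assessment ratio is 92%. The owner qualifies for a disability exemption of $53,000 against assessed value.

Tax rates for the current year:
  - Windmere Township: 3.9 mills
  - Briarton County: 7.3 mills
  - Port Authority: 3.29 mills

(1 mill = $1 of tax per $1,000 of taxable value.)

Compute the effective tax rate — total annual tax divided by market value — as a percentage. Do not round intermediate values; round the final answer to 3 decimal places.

1.298%

Assessed value = $2,195,000 × 0.92 = $2,019,400
Taxable value = $2,019,400 − $53,000 = $1,966,400
Windmere Township: $1,966,400 × 0.0039 = $7,668.96
Briarton County: $1,966,400 × 0.0073 = $14,354.72
Port Authority: $1,966,400 × 0.00329 = $6,469.456
Total tax = $28,493.136
Effective rate = $28,493.136 ÷ $2,195,000 = 1.298% of market value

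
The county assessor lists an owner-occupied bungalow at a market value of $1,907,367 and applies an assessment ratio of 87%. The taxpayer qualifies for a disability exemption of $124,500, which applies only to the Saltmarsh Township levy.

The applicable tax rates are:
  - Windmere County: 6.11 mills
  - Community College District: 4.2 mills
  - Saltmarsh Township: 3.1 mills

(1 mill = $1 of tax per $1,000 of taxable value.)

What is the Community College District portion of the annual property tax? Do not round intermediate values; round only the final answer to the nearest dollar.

Assessed value = $1,907,367 × 0.87 = $1,659,409.29
Community College District taxable value = $1,659,409.29 (exemption does not apply)
Community College District levy = $1,659,409.29 × 0.0042 = $6,969.519018

$6,970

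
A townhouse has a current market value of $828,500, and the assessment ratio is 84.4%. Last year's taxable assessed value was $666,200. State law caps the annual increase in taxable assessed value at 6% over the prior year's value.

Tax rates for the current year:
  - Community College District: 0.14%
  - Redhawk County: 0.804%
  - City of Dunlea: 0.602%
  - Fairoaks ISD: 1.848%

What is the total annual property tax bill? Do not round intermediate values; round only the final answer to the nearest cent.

Uncapped assessed value = $828,500 × 0.844 = $699,254
Cap limit = $666,200 × 1.06 = $706,172
Taxable assessed value = min($699,254, $706,172) = $699,254 (cap does not bind)
Community College District: $699,254 × 0.0014 = $978.9556
Redhawk County: $699,254 × 0.00804 = $5,622.00216
City of Dunlea: $699,254 × 0.00602 = $4,209.50908
Fairoaks ISD: $699,254 × 0.01848 = $12,922.21392
Total = $23,732.68076

$23,732.68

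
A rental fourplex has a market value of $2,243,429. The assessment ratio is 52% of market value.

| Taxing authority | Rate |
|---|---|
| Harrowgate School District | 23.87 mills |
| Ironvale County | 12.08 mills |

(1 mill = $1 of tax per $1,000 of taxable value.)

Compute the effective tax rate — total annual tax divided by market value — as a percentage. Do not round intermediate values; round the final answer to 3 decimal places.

1.869%

Assessed value = $2,243,429 × 0.52 = $1,166,583.08
Harrowgate School District: $1,166,583.08 × 0.02387 = $27,846.3381196
Ironvale County: $1,166,583.08 × 0.01208 = $14,092.3236064
Total tax = $41,938.661726
Effective rate = $41,938.661726 ÷ $2,243,429 = 1.869% of market value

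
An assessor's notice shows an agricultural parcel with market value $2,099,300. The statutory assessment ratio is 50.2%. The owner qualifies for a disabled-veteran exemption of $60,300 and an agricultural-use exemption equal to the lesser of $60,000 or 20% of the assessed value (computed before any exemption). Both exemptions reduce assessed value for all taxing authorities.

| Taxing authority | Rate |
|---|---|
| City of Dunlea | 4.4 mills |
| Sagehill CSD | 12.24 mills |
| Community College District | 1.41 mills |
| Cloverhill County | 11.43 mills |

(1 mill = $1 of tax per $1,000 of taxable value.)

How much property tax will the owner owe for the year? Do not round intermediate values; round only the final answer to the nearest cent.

$27,521.01

Assessed value = $2,099,300 × 0.502 = $1,053,848.6
Agricultural-use exemption = min($60,000, 20% × $1,053,848.6) = min($60,000, $210,769.72) = $60,000 (dollar cap binds)
Taxable value = $1,053,848.6 − $60,300 − $60,000 = $933,548.6
City of Dunlea: $933,548.6 × 0.0044 = $4,107.61384
Sagehill CSD: $933,548.6 × 0.01224 = $11,426.634864
Community College District: $933,548.6 × 0.00141 = $1,316.303526
Cloverhill County: $933,548.6 × 0.01143 = $10,670.460498
Total = $27,521.012728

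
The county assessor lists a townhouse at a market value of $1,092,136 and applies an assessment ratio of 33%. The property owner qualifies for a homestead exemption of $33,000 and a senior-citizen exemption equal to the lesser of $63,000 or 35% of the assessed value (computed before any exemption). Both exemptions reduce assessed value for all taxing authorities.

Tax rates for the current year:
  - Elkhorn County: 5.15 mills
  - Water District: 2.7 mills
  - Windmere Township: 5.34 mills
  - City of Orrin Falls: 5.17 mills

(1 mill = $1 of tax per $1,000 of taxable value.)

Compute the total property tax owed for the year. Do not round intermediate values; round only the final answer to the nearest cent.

$4,854.47

Assessed value = $1,092,136 × 0.33 = $360,404.88
Senior-citizen exemption = min($63,000, 35% × $360,404.88) = min($63,000, $126,141.708) = $63,000 (dollar cap binds)
Taxable value = $360,404.88 − $33,000 − $63,000 = $264,404.88
Elkhorn County: $264,404.88 × 0.00515 = $1,361.685132
Water District: $264,404.88 × 0.0027 = $713.893176
Windmere Township: $264,404.88 × 0.00534 = $1,411.9220592
City of Orrin Falls: $264,404.88 × 0.00517 = $1,366.9732296
Total = $4,854.4735968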